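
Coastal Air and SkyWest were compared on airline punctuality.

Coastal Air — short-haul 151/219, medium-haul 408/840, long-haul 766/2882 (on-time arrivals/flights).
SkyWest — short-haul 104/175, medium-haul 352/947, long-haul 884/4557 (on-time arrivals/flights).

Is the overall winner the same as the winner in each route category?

Short-haul: Coastal Air 151/219 = 68.9%, SkyWest 104/175 = 59.4% → Coastal Air
Medium-haul: Coastal Air 408/840 = 48.6%, SkyWest 352/947 = 37.2% → Coastal Air
Long-haul: Coastal Air 766/2882 = 26.6%, SkyWest 884/4557 = 19.4% → Coastal Air
Overall: Coastal Air 1325/3941 = 33.6%, SkyWest 1340/5679 = 23.6% → Coastal Air
Coastal Air wins overall and in every route group — no reversal.

Yes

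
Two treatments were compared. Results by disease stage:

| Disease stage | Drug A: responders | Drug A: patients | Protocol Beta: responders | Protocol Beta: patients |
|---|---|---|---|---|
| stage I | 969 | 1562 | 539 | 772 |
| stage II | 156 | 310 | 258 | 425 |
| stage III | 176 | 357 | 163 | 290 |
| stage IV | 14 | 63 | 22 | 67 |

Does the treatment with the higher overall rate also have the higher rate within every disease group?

Yes

Stage I: Drug A 969/1562 = 62.0%, Protocol Beta 539/772 = 69.8% → Protocol Beta
Stage II: Drug A 156/310 = 50.3%, Protocol Beta 258/425 = 60.7% → Protocol Beta
Stage III: Drug A 176/357 = 49.3%, Protocol Beta 163/290 = 56.2% → Protocol Beta
Stage IV: Drug A 14/63 = 22.2%, Protocol Beta 22/67 = 32.8% → Protocol Beta
Overall: Drug A 1315/2292 = 57.4%, Protocol Beta 982/1554 = 63.2% → Protocol Beta
Protocol Beta wins overall and in every disease group — no reversal.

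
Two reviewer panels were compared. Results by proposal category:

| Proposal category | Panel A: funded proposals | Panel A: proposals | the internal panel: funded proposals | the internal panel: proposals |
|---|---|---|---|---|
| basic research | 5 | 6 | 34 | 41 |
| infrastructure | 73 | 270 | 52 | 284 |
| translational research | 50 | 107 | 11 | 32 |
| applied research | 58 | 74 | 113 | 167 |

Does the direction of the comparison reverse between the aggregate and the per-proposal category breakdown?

Basic research: Panel A 5/6 = 83.3%, the internal panel 34/41 = 82.9% → Panel A
Infrastructure: Panel A 73/270 = 27.0%, the internal panel 52/284 = 18.3% → Panel A
Translational research: Panel A 50/107 = 46.7%, the internal panel 11/32 = 34.4% → Panel A
Applied research: Panel A 58/74 = 78.4%, the internal panel 113/167 = 67.7% → Panel A
Overall: Panel A 186/457 = 40.7%, the internal panel 210/524 = 40.1% → Panel A
Panel A wins overall and in every proposal group — no reversal.

No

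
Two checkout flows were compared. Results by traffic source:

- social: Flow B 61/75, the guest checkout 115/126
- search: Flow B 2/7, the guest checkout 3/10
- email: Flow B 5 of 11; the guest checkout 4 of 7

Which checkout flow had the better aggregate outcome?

the guest checkout

Social: Flow B 61/75 = 81.3%, the guest checkout 115/126 = 91.3% → the guest checkout
Search: Flow B 2/7 = 28.6%, the guest checkout 3/10 = 30.0% → the guest checkout
Email: Flow B 5/11 = 45.5%, the guest checkout 4/7 = 57.1% → the guest checkout
Overall: Flow B 68/93 = 73.1%, the guest checkout 122/143 = 85.3% → the guest checkout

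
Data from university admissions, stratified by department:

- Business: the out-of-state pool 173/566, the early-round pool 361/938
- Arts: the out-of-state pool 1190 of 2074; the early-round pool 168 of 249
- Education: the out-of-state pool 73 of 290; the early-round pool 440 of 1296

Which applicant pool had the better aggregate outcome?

the out-of-state pool

Business: the out-of-state pool 173/566 = 30.6%, the early-round pool 361/938 = 38.5% → the early-round pool
Arts: the out-of-state pool 1190/2074 = 57.4%, the early-round pool 168/249 = 67.5% → the early-round pool
Education: the out-of-state pool 73/290 = 25.2%, the early-round pool 440/1296 = 34.0% → the early-round pool
Overall: the out-of-state pool 1436/2930 = 49.0%, the early-round pool 969/2483 = 39.0% → the out-of-state pool
(The early-round pool wins every department group but the out-of-state pool wins overall — the early-round pool's applicants skew toward the low-rate Education group.)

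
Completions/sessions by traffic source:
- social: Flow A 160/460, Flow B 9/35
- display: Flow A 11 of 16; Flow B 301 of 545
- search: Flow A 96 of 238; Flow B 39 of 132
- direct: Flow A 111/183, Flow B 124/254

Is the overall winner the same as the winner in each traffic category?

Social: Flow A 160/460 = 34.8%, Flow B 9/35 = 25.7% → Flow A
Display: Flow A 11/16 = 68.8%, Flow B 301/545 = 55.2% → Flow A
Search: Flow A 96/238 = 40.3%, Flow B 39/132 = 29.5% → Flow A
Direct: Flow A 111/183 = 60.7%, Flow B 124/254 = 48.8% → Flow A
Overall: Flow A 378/897 = 42.1%, Flow B 473/966 = 49.0% → Flow B
Flow A wins each traffic group but Flow B wins overall — the comparison reverses. Flow A's sessions skew toward social, which has a lower base rate.

No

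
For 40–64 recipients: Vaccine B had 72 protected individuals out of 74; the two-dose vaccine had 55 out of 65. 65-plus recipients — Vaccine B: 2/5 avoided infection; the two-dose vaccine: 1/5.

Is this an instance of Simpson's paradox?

No

40–64: Vaccine B 72/74 = 97.3%, the two-dose vaccine 55/65 = 84.6% → Vaccine B
65-plus: Vaccine B 2/5 = 40.0%, the two-dose vaccine 1/5 = 20.0% → Vaccine B
Overall: Vaccine B 74/79 = 93.7%, the two-dose vaccine 56/70 = 80.0% → Vaccine B
Vaccine B wins overall and in every age group — no reversal.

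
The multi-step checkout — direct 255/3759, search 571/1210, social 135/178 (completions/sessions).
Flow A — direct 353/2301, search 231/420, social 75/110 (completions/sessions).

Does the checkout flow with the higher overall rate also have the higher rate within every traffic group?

No

Direct: the multi-step checkout 255/3759 = 6.8%, Flow A 353/2301 = 15.3% → Flow A
Search: the multi-step checkout 571/1210 = 47.2%, Flow A 231/420 = 55.0% → Flow A
Social: the multi-step checkout 135/178 = 75.8%, Flow A 75/110 = 68.2% → the multi-step checkout
Overall: the multi-step checkout 961/5147 = 18.7%, Flow A 659/2831 = 23.3% → Flow A
Neither sweeps: the multi-step checkout wins 1 of 3 groups, Flow A wins 2. Flow A wins overall but not every group — no Simpson reversal.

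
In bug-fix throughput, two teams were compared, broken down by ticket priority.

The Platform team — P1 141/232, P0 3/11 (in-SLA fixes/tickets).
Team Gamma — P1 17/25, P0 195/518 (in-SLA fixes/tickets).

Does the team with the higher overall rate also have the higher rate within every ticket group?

P1: the Platform team 141/232 = 60.8%, Team Gamma 17/25 = 68.0% → Team Gamma
P0: the Platform team 3/11 = 27.3%, Team Gamma 195/518 = 37.6% → Team Gamma
Overall: the Platform team 144/243 = 59.3%, Team Gamma 212/543 = 39.0% → the Platform team
Team Gamma wins each ticket group but the Platform team wins overall — the comparison reverses. Team Gamma's tickets skew toward P0, which has a lower base rate.

No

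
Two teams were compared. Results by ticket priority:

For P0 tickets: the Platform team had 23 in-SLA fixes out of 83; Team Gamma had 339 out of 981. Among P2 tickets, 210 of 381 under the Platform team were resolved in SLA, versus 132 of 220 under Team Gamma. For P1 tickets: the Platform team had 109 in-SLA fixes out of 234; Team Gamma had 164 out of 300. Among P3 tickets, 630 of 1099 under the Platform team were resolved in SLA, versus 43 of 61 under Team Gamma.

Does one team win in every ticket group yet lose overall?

P0: the Platform team 23/83 = 27.7%, Team Gamma 339/981 = 34.6% → Team Gamma
P2: the Platform team 210/381 = 55.1%, Team Gamma 132/220 = 60.0% → Team Gamma
P1: the Platform team 109/234 = 46.6%, Team Gamma 164/300 = 54.7% → Team Gamma
P3: the Platform team 630/1099 = 57.3%, Team Gamma 43/61 = 70.5% → Team Gamma
Overall: the Platform team 972/1797 = 54.1%, Team Gamma 678/1562 = 43.4% → the Platform team
Team Gamma wins each ticket group but the Platform team wins overall — the comparison reverses. Team Gamma's tickets skew toward P0, which has a lower base rate.

Yes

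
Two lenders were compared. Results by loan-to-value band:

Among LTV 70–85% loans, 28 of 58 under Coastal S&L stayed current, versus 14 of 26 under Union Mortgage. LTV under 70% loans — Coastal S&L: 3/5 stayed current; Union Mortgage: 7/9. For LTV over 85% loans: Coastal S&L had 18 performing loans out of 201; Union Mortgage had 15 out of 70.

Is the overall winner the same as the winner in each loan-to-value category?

Yes

LTV 70–85%: Coastal S&L 28/58 = 48.3%, Union Mortgage 14/26 = 53.8% → Union Mortgage
LTV under 70%: Coastal S&L 3/5 = 60.0%, Union Mortgage 7/9 = 77.8% → Union Mortgage
LTV over 85%: Coastal S&L 18/201 = 9.0%, Union Mortgage 15/70 = 21.4% → Union Mortgage
Overall: Coastal S&L 49/264 = 18.6%, Union Mortgage 36/105 = 34.3% → Union Mortgage
Union Mortgage wins overall and in every loan-to-value group — no reversal.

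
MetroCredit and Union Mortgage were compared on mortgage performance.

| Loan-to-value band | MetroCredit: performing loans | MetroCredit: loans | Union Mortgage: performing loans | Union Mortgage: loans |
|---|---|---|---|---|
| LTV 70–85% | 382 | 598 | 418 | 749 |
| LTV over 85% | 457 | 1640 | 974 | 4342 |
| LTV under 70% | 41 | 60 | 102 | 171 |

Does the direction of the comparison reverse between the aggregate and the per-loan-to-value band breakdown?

No

LTV 70–85%: MetroCredit 382/598 = 63.9%, Union Mortgage 418/749 = 55.8% → MetroCredit
LTV over 85%: MetroCredit 457/1640 = 27.9%, Union Mortgage 974/4342 = 22.4% → MetroCredit
LTV under 70%: MetroCredit 41/60 = 68.3%, Union Mortgage 102/171 = 59.6% → MetroCredit
Overall: MetroCredit 880/2298 = 38.3%, Union Mortgage 1494/5262 = 28.4% → MetroCredit
MetroCredit wins overall and in every loan-to-value group — no reversal.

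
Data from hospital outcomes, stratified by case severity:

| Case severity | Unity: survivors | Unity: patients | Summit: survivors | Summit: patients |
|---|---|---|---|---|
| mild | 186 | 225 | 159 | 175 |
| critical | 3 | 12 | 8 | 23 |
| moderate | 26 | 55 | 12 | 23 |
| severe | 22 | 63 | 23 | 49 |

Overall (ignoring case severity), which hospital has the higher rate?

Summit

Mild: Unity 186/225 = 82.7%, Summit 159/175 = 90.9% → Summit
Critical: Unity 3/12 = 25.0%, Summit 8/23 = 34.8% → Summit
Moderate: Unity 26/55 = 47.3%, Summit 12/23 = 52.2% → Summit
Severe: Unity 22/63 = 34.9%, Summit 23/49 = 46.9% → Summit
Overall: Unity 237/355 = 66.8%, Summit 202/270 = 74.8% → Summit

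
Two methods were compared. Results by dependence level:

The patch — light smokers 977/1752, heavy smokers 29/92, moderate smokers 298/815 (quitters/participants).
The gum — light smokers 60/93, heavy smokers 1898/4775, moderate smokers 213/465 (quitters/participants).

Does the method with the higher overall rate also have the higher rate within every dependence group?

No

Light smokers: the patch 977/1752 = 55.8%, the gum 60/93 = 64.5% → the gum
Heavy smokers: the patch 29/92 = 31.5%, the gum 1898/4775 = 39.7% → the gum
Moderate smokers: the patch 298/815 = 36.6%, the gum 213/465 = 45.8% → the gum
Overall: the patch 1304/2659 = 49.0%, the gum 2171/5333 = 40.7% → the patch
The gum wins each dependence group but the patch wins overall — the comparison reverses. The gum's participants skew toward heavy smokers, which has a lower base rate.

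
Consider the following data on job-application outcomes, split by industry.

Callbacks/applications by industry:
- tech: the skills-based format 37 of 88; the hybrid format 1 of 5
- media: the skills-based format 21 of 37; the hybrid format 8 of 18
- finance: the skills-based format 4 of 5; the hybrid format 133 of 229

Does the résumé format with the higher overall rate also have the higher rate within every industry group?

Tech: the skills-based format 37/88 = 42.0%, the hybrid format 1/5 = 20.0% → the skills-based format
Media: the skills-based format 21/37 = 56.8%, the hybrid format 8/18 = 44.4% → the skills-based format
Finance: the skills-based format 4/5 = 80.0%, the hybrid format 133/229 = 58.1% → the skills-based format
Overall: the skills-based format 62/130 = 47.7%, the hybrid format 142/252 = 56.3% → the hybrid format
The skills-based format wins each industry group but the hybrid format wins overall — the comparison reverses. The skills-based format's applications skew toward tech, which has a lower base rate.

No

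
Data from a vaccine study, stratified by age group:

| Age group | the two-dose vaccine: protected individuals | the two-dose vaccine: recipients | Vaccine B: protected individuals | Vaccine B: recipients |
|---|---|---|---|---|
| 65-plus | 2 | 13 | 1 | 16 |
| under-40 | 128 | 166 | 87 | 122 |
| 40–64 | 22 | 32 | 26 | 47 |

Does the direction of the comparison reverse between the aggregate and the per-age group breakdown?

No

65-plus: the two-dose vaccine 2/13 = 15.4%, Vaccine B 1/16 = 6.2% → the two-dose vaccine
Under-40: the two-dose vaccine 128/166 = 77.1%, Vaccine B 87/122 = 71.3% → the two-dose vaccine
40–64: the two-dose vaccine 22/32 = 68.8%, Vaccine B 26/47 = 55.3% → the two-dose vaccine
Overall: the two-dose vaccine 152/211 = 72.0%, Vaccine B 114/185 = 61.6% → the two-dose vaccine
The two-dose vaccine wins overall and in every age group — no reversal.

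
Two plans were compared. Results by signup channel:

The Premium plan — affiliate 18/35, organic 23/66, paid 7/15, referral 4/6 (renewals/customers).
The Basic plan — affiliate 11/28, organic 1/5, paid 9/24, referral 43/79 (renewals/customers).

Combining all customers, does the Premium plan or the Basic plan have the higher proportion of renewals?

Affiliate: the Premium plan 18/35 = 51.4%, the Basic plan 11/28 = 39.3% → the Premium plan
Organic: the Premium plan 23/66 = 34.8%, the Basic plan 1/5 = 20.0% → the Premium plan
Paid: the Premium plan 7/15 = 46.7%, the Basic plan 9/24 = 37.5% → the Premium plan
Referral: the Premium plan 4/6 = 66.7%, the Basic plan 43/79 = 54.4% → the Premium plan
Overall: the Premium plan 52/122 = 42.6%, the Basic plan 64/136 = 47.1% → the Basic plan
(The Premium plan wins every signup group but the Basic plan wins overall — the Premium plan's customers skew toward the low-rate organic group.)

the Basic plan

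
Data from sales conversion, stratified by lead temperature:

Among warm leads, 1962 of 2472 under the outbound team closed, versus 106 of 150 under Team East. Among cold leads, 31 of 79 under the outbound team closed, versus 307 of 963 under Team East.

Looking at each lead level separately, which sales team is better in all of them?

Warm: the outbound team 1962/2472 = 79.4%, Team East 106/150 = 70.7% → the outbound team
Cold: the outbound team 31/79 = 39.2%, Team East 307/963 = 31.9% → the outbound team
The outbound team has the higher rate in both groups.

the outbound team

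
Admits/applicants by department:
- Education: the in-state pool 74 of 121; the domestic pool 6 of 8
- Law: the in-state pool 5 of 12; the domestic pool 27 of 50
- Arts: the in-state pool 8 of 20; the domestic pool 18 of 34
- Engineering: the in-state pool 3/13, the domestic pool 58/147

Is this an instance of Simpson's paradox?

Yes

Education: the in-state pool 74/121 = 61.2%, the domestic pool 6/8 = 75.0% → the domestic pool
Law: the in-state pool 5/12 = 41.7%, the domestic pool 27/50 = 54.0% → the domestic pool
Arts: the in-state pool 8/20 = 40.0%, the domestic pool 18/34 = 52.9% → the domestic pool
Engineering: the in-state pool 3/13 = 23.1%, the domestic pool 58/147 = 39.5% → the domestic pool
Overall: the in-state pool 90/166 = 54.2%, the domestic pool 109/239 = 45.6% → the in-state pool
The domestic pool wins each department group but the in-state pool wins overall — the comparison reverses. The domestic pool's applicants skew toward Engineering, which has a lower base rate.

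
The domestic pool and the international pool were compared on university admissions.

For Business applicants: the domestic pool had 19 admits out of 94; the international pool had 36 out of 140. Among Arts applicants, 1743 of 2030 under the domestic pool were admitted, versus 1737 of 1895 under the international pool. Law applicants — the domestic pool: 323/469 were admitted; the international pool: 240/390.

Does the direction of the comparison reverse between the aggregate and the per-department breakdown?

No

Business: the domestic pool 19/94 = 20.2%, the international pool 36/140 = 25.7% → the international pool
Arts: the domestic pool 1743/2030 = 85.9%, the international pool 1737/1895 = 91.7% → the international pool
Law: the domestic pool 323/469 = 68.9%, the international pool 240/390 = 61.5% → the domestic pool
Overall: the domestic pool 2085/2593 = 80.4%, the international pool 2013/2425 = 83.0% → the international pool
Neither sweeps: the domestic pool wins 1 of 3 groups, the international pool wins 2. The international pool wins overall but not every group — no Simpson reversal.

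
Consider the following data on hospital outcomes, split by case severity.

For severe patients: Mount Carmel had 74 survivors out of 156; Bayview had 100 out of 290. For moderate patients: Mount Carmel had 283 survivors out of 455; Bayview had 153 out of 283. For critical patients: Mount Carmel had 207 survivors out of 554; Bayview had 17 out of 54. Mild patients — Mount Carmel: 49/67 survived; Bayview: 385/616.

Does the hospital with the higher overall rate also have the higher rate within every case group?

No

Severe: Mount Carmel 74/156 = 47.4%, Bayview 100/290 = 34.5% → Mount Carmel
Moderate: Mount Carmel 283/455 = 62.2%, Bayview 153/283 = 54.1% → Mount Carmel
Critical: Mount Carmel 207/554 = 37.4%, Bayview 17/54 = 31.5% → Mount Carmel
Mild: Mount Carmel 49/67 = 73.1%, Bayview 385/616 = 62.5% → Mount Carmel
Overall: Mount Carmel 613/1232 = 49.8%, Bayview 655/1243 = 52.7% → Bayview
Mount Carmel wins each case group but Bayview wins overall — the comparison reverses. Mount Carmel's patients skew toward critical, which has a lower base rate.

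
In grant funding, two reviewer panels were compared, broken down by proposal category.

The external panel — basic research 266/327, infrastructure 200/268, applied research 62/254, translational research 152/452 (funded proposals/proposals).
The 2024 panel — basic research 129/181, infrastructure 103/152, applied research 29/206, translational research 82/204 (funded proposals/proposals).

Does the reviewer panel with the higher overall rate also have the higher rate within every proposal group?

No

Basic research: the external panel 266/327 = 81.3%, the 2024 panel 129/181 = 71.3% → the external panel
Infrastructure: the external panel 200/268 = 74.6%, the 2024 panel 103/152 = 67.8% → the external panel
Applied research: the external panel 62/254 = 24.4%, the 2024 panel 29/206 = 14.1% → the external panel
Translational research: the external panel 152/452 = 33.6%, the 2024 panel 82/204 = 40.2% → the 2024 panel
Overall: the external panel 680/1301 = 52.3%, the 2024 panel 343/743 = 46.2% → the external panel
Neither sweeps: the external panel wins 3 of 4 groups, the 2024 panel wins 1. The external panel wins overall but not every group — no Simpson reversal.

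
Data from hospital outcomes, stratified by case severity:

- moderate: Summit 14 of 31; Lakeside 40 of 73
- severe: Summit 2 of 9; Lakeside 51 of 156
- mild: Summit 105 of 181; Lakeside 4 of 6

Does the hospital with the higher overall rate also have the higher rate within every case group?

Moderate: Summit 14/31 = 45.2%, Lakeside 40/73 = 54.8% → Lakeside
Severe: Summit 2/9 = 22.2%, Lakeside 51/156 = 32.7% → Lakeside
Mild: Summit 105/181 = 58.0%, Lakeside 4/6 = 66.7% → Lakeside
Overall: Summit 121/221 = 54.8%, Lakeside 95/235 = 40.4% → Summit
Lakeside wins each case group but Summit wins overall — the comparison reverses. Lakeside's patients skew toward severe, which has a lower base rate.

No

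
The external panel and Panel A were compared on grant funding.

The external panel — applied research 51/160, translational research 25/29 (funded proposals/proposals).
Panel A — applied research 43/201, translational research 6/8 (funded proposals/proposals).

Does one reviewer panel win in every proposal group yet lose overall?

Applied research: the external panel 51/160 = 31.9%, Panel A 43/201 = 21.4% → the external panel
Translational research: the external panel 25/29 = 86.2%, Panel A 6/8 = 75.0% → the external panel
Overall: the external panel 76/189 = 40.2%, Panel A 49/209 = 23.4% → the external panel
The external panel wins overall and in every proposal group — no reversal.

No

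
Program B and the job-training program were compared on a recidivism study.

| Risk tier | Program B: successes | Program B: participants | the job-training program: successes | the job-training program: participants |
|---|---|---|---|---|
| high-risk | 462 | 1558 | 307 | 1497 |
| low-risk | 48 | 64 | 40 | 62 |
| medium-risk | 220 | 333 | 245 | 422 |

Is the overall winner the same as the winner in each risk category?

Yes

High-risk: Program B 462/1558 = 29.7%, the job-training program 307/1497 = 20.5% → Program B
Low-risk: Program B 48/64 = 75.0%, the job-training program 40/62 = 64.5% → Program B
Medium-risk: Program B 220/333 = 66.1%, the job-training program 245/422 = 58.1% → Program B
Overall: Program B 730/1955 = 37.3%, the job-training program 592/1981 = 29.9% → Program B
Program B wins overall and in every risk group — no reversal.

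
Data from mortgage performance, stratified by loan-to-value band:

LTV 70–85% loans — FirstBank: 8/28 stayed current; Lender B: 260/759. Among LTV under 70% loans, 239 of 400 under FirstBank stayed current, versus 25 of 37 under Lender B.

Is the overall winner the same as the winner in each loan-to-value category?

No

LTV 70–85%: FirstBank 8/28 = 28.6%, Lender B 260/759 = 34.3% → Lender B
LTV under 70%: FirstBank 239/400 = 59.8%, Lender B 25/37 = 67.6% → Lender B
Overall: FirstBank 247/428 = 57.7%, Lender B 285/796 = 35.8% → FirstBank
Lender B wins each loan-to-value group but FirstBank wins overall — the comparison reverses. Lender B's loans skew toward LTV 70–85%, which has a lower base rate.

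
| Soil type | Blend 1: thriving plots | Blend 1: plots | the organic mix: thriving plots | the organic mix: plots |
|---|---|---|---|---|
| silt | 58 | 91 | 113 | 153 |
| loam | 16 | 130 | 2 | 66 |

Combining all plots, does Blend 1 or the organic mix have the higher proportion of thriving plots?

the organic mix

Silt: Blend 1 58/91 = 63.7%, the organic mix 113/153 = 73.9% → the organic mix
Loam: Blend 1 16/130 = 12.3%, the organic mix 2/66 = 3.0% → Blend 1
Overall: Blend 1 74/221 = 33.5%, the organic mix 115/219 = 52.5% → the organic mix
(Neither sweeps every soil group, but the organic mix has the higher pooled rate.)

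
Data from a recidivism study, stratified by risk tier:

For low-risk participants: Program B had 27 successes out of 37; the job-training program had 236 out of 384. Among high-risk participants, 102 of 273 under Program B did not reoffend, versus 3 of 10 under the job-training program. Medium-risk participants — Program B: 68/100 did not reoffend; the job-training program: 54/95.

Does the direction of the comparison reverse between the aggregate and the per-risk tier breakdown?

Low-risk: Program B 27/37 = 73.0%, the job-training program 236/384 = 61.5% → Program B
High-risk: Program B 102/273 = 37.4%, the job-training program 3/10 = 30.0% → Program B
Medium-risk: Program B 68/100 = 68.0%, the job-training program 54/95 = 56.8% → Program B
Overall: Program B 197/410 = 48.0%, the job-training program 293/489 = 59.9% → the job-training program
Program B wins each risk group but the job-training program wins overall — the comparison reverses. Program B's participants skew toward high-risk, which has a lower base rate.

Yes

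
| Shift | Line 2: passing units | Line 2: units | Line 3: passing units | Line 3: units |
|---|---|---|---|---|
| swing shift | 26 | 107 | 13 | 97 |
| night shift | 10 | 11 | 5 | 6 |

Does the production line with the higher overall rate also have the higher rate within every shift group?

Swing shift: Line 2 26/107 = 24.3%, Line 3 13/97 = 13.4% → Line 2
Night shift: Line 2 10/11 = 90.9%, Line 3 5/6 = 83.3% → Line 2
Overall: Line 2 36/118 = 30.5%, Line 3 18/103 = 17.5% → Line 2
Line 2 wins overall and in every shift group — no reversal.

Yes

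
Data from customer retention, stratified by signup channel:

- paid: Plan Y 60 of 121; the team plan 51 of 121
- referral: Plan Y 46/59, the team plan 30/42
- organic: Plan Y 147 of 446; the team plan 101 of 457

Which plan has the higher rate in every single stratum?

Plan Y

Paid: Plan Y 60/121 = 49.6%, the team plan 51/121 = 42.1% → Plan Y
Referral: Plan Y 46/59 = 78.0%, the team plan 30/42 = 71.4% → Plan Y
Organic: Plan Y 147/446 = 33.0%, the team plan 101/457 = 22.1% → Plan Y
Plan Y has the higher rate in all 3 groups.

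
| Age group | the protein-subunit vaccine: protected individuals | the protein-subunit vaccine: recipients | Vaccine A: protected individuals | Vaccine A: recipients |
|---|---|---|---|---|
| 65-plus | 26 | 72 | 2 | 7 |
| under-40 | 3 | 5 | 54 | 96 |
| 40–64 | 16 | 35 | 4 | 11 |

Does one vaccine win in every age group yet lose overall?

Yes

65-plus: the protein-subunit vaccine 26/72 = 36.1%, Vaccine A 2/7 = 28.6% → the protein-subunit vaccine
Under-40: the protein-subunit vaccine 3/5 = 60.0%, Vaccine A 54/96 = 56.2% → the protein-subunit vaccine
40–64: the protein-subunit vaccine 16/35 = 45.7%, Vaccine A 4/11 = 36.4% → the protein-subunit vaccine
Overall: the protein-subunit vaccine 45/112 = 40.2%, Vaccine A 60/114 = 52.6% → Vaccine A
The protein-subunit vaccine wins each age group but Vaccine A wins overall — the comparison reverses. The protein-subunit vaccine's recipients skew toward 65-plus, which has a lower base rate.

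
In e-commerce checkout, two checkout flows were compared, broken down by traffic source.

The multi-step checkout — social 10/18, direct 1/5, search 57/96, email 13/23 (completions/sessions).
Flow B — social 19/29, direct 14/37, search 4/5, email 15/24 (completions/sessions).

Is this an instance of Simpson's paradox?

Yes

Social: the multi-step checkout 10/18 = 55.6%, Flow B 19/29 = 65.5% → Flow B
Direct: the multi-step checkout 1/5 = 20.0%, Flow B 14/37 = 37.8% → Flow B
Search: the multi-step checkout 57/96 = 59.4%, Flow B 4/5 = 80.0% → Flow B
Email: the multi-step checkout 13/23 = 56.5%, Flow B 15/24 = 62.5% → Flow B
Overall: the multi-step checkout 81/142 = 57.0%, Flow B 52/95 = 54.7% → the multi-step checkout
Flow B wins each traffic group but the multi-step checkout wins overall — the comparison reverses. Flow B's sessions skew toward direct, which has a lower base rate.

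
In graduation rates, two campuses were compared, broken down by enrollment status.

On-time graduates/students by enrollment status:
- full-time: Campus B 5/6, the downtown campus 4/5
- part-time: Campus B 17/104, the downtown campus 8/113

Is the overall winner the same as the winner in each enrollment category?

Full-time: Campus B 5/6 = 83.3%, the downtown campus 4/5 = 80.0% → Campus B
Part-time: Campus B 17/104 = 16.3%, the downtown campus 8/113 = 7.1% → Campus B
Overall: Campus B 22/110 = 20.0%, the downtown campus 12/118 = 10.2% → Campus B
Campus B wins overall and in every enrollment group — no reversal.

Yes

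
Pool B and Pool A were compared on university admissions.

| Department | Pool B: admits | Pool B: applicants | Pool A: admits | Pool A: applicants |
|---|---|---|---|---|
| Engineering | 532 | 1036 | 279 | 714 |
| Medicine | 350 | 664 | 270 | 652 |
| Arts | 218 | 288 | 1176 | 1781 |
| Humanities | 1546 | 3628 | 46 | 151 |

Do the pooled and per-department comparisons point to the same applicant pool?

No

Engineering: Pool B 532/1036 = 51.4%, Pool A 279/714 = 39.1% → Pool B
Medicine: Pool B 350/664 = 52.7%, Pool A 270/652 = 41.4% → Pool B
Arts: Pool B 218/288 = 75.7%, Pool A 1176/1781 = 66.0% → Pool B
Humanities: Pool B 1546/3628 = 42.6%, Pool A 46/151 = 30.5% → Pool B
Overall: Pool B 2646/5616 = 47.1%, Pool A 1771/3298 = 53.7% → Pool A
Pool B wins each department group but Pool A wins overall — the comparison reverses. Pool B's applicants skew toward Humanities, which has a lower base rate.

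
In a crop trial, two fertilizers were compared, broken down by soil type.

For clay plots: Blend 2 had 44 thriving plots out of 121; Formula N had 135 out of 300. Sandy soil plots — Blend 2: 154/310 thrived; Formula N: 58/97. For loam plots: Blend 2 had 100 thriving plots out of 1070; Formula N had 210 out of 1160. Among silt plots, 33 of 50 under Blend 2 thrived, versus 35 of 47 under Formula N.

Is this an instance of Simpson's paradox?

No

Clay: Blend 2 44/121 = 36.4%, Formula N 135/300 = 45.0% → Formula N
Sandy soil: Blend 2 154/310 = 49.7%, Formula N 58/97 = 59.8% → Formula N
Loam: Blend 2 100/1070 = 9.3%, Formula N 210/1160 = 18.1% → Formula N
Silt: Blend 2 33/50 = 66.0%, Formula N 35/47 = 74.5% → Formula N
Overall: Blend 2 331/1551 = 21.3%, Formula N 438/1604 = 27.3% → Formula N
Formula N wins overall and in every soil group — no reversal.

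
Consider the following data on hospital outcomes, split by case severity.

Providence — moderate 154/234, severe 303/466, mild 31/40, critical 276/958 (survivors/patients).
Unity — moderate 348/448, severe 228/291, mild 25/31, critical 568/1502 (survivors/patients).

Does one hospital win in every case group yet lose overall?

No

Moderate: Providence 154/234 = 65.8%, Unity 348/448 = 77.7% → Unity
Severe: Providence 303/466 = 65.0%, Unity 228/291 = 78.4% → Unity
Mild: Providence 31/40 = 77.5%, Unity 25/31 = 80.6% → Unity
Critical: Providence 276/958 = 28.8%, Unity 568/1502 = 37.8% → Unity
Overall: Providence 764/1698 = 45.0%, Unity 1169/2272 = 51.5% → Unity
Unity wins overall and in every case group — no reversal.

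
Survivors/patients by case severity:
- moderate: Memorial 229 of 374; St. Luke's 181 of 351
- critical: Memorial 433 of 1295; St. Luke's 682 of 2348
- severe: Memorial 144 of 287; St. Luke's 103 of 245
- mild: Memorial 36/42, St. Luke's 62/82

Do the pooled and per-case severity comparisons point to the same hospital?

Yes

Moderate: Memorial 229/374 = 61.2%, St. Luke's 181/351 = 51.6% → Memorial
Critical: Memorial 433/1295 = 33.4%, St. Luke's 682/2348 = 29.0% → Memorial
Severe: Memorial 144/287 = 50.2%, St. Luke's 103/245 = 42.0% → Memorial
Mild: Memorial 36/42 = 85.7%, St. Luke's 62/82 = 75.6% → Memorial
Overall: Memorial 842/1998 = 42.1%, St. Luke's 1028/3026 = 34.0% → Memorial
Memorial wins overall and in every case group — no reversal.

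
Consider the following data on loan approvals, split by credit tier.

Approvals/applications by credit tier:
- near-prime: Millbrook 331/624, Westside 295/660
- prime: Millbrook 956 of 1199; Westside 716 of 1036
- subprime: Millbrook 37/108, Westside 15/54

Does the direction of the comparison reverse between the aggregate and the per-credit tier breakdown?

Near-prime: Millbrook 331/624 = 53.0%, Westside 295/660 = 44.7% → Millbrook
Prime: Millbrook 956/1199 = 79.7%, Westside 716/1036 = 69.1% → Millbrook
Subprime: Millbrook 37/108 = 34.3%, Westside 15/54 = 27.8% → Millbrook
Overall: Millbrook 1324/1931 = 68.6%, Westside 1026/1750 = 58.6% → Millbrook
Millbrook wins overall and in every credit group — no reversal.

No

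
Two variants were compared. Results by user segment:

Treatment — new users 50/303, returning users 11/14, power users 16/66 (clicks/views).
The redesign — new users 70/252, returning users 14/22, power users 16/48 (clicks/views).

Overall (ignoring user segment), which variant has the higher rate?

the redesign

New users: Treatment 50/303 = 16.5%, the redesign 70/252 = 27.8% → the redesign
Returning users: Treatment 11/14 = 78.6%, the redesign 14/22 = 63.6% → Treatment
Power users: Treatment 16/66 = 24.2%, the redesign 16/48 = 33.3% → the redesign
Overall: Treatment 77/383 = 20.1%, the redesign 100/322 = 31.1% → the redesign
(Neither sweeps every user group, but the redesign has the higher pooled rate.)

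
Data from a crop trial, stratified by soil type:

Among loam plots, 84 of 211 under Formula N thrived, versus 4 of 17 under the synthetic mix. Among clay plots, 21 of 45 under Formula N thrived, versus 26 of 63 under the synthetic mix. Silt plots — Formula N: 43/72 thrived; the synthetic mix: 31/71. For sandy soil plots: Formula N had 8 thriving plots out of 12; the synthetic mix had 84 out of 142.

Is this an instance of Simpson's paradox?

Yes

Loam: Formula N 84/211 = 39.8%, the synthetic mix 4/17 = 23.5% → Formula N
Clay: Formula N 21/45 = 46.7%, the synthetic mix 26/63 = 41.3% → Formula N
Silt: Formula N 43/72 = 59.7%, the synthetic mix 31/71 = 43.7% → Formula N
Sandy soil: Formula N 8/12 = 66.7%, the synthetic mix 84/142 = 59.2% → Formula N
Overall: Formula N 156/340 = 45.9%, the synthetic mix 145/293 = 49.5% → the synthetic mix
Formula N wins each soil group but the synthetic mix wins overall — the comparison reverses. Formula N's plots skew toward loam, which has a lower base rate.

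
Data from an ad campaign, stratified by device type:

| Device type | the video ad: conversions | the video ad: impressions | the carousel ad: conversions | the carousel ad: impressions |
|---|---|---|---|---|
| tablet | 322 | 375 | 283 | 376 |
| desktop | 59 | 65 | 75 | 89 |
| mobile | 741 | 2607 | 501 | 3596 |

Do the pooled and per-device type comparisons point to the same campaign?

Yes

Tablet: the video ad 322/375 = 85.9%, the carousel ad 283/376 = 75.3% → the video ad
Desktop: the video ad 59/65 = 90.8%, the carousel ad 75/89 = 84.3% → the video ad
Mobile: the video ad 741/2607 = 28.4%, the carousel ad 501/3596 = 13.9% → the video ad
Overall: the video ad 1122/3047 = 36.8%, the carousel ad 859/4061 = 21.2% → the video ad
The video ad wins overall and in every device group — no reversal.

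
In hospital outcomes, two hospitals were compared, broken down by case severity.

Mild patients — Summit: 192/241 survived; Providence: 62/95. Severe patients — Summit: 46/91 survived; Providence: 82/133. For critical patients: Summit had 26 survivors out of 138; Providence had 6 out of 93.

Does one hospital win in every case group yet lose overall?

Mild: Summit 192/241 = 79.7%, Providence 62/95 = 65.3% → Summit
Severe: Summit 46/91 = 50.5%, Providence 82/133 = 61.7% → Providence
Critical: Summit 26/138 = 18.8%, Providence 6/93 = 6.5% → Summit
Overall: Summit 264/470 = 56.2%, Providence 150/321 = 46.7% → Summit
Neither sweeps: Summit wins 2 of 3 groups, Providence wins 1. Summit wins overall but not every group — no Simpson reversal.

No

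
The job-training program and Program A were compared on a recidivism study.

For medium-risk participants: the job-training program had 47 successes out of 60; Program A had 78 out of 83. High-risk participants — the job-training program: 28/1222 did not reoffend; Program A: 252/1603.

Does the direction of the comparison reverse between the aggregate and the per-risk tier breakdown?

Medium-risk: the job-training program 47/60 = 78.3%, Program A 78/83 = 94.0% → Program A
High-risk: the job-training program 28/1222 = 2.3%, Program A 252/1603 = 15.7% → Program A
Overall: the job-training program 75/1282 = 5.9%, Program A 330/1686 = 19.6% → Program A
Program A wins overall and in every risk group — no reversal.

No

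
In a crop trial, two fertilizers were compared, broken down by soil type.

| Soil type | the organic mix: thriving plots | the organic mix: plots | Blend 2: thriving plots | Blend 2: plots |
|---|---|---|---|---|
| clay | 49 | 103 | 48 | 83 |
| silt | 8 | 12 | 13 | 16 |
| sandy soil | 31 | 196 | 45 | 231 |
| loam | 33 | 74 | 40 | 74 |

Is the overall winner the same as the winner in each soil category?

Clay: the organic mix 49/103 = 47.6%, Blend 2 48/83 = 57.8% → Blend 2
Silt: the organic mix 8/12 = 66.7%, Blend 2 13/16 = 81.2% → Blend 2
Sandy soil: the organic mix 31/196 = 15.8%, Blend 2 45/231 = 19.5% → Blend 2
Loam: the organic mix 33/74 = 44.6%, Blend 2 40/74 = 54.1% → Blend 2
Overall: the organic mix 121/385 = 31.4%, Blend 2 146/404 = 36.1% → Blend 2
Blend 2 wins overall and in every soil group — no reversal.

Yes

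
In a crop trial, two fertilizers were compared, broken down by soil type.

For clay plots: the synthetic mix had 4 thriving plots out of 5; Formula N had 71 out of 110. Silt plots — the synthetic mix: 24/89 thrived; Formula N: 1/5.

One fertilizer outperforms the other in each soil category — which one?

Clay: the synthetic mix 4/5 = 80.0%, Formula N 71/110 = 64.5% → the synthetic mix
Silt: the synthetic mix 24/89 = 27.0%, Formula N 1/5 = 20.0% → the synthetic mix
The synthetic mix has the higher rate in both groups.

the synthetic mix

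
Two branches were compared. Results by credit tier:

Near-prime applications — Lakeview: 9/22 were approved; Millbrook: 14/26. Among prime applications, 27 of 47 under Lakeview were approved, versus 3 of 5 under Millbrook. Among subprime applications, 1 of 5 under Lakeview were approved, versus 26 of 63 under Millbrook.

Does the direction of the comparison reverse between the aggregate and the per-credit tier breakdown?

Yes

Near-prime: Lakeview 9/22 = 40.9%, Millbrook 14/26 = 53.8% → Millbrook
Prime: Lakeview 27/47 = 57.4%, Millbrook 3/5 = 60.0% → Millbrook
Subprime: Lakeview 1/5 = 20.0%, Millbrook 26/63 = 41.3% → Millbrook
Overall: Lakeview 37/74 = 50.0%, Millbrook 43/94 = 45.7% → Lakeview
Millbrook wins each credit group but Lakeview wins overall — the comparison reverses. Millbrook's applications skew toward subprime, which has a lower base rate.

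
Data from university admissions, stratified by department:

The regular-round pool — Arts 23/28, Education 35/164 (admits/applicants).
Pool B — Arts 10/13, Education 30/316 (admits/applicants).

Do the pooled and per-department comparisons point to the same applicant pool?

Arts: the regular-round pool 23/28 = 82.1%, Pool B 10/13 = 76.9% → the regular-round pool
Education: the regular-round pool 35/164 = 21.3%, Pool B 30/316 = 9.5% → the regular-round pool
Overall: the regular-round pool 58/192 = 30.2%, Pool B 40/329 = 12.2% → the regular-round pool
The regular-round pool wins overall and in every department group — no reversal.

Yes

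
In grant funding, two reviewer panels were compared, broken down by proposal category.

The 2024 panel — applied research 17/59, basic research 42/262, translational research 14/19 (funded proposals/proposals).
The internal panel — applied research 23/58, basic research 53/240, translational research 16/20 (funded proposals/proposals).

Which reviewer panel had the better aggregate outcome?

the internal panel

Applied research: the 2024 panel 17/59 = 28.8%, the internal panel 23/58 = 39.7% → the internal panel
Basic research: the 2024 panel 42/262 = 16.0%, the internal panel 53/240 = 22.1% → the internal panel
Translational research: the 2024 panel 14/19 = 73.7%, the internal panel 16/20 = 80.0% → the internal panel
Overall: the 2024 panel 73/340 = 21.5%, the internal panel 92/318 = 28.9% → the internal panel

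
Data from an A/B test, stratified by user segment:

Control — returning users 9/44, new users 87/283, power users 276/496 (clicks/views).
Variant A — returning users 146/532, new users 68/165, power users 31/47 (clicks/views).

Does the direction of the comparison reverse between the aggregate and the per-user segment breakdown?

Returning users: Control 9/44 = 20.5%, Variant A 146/532 = 27.4% → Variant A
New users: Control 87/283 = 30.7%, Variant A 68/165 = 41.2% → Variant A
Power users: Control 276/496 = 55.6%, Variant A 31/47 = 66.0% → Variant A
Overall: Control 372/823 = 45.2%, Variant A 245/744 = 32.9% → Control
Variant A wins each user group but Control wins overall — the comparison reverses. Variant A's views skew toward returning users, which has a lower base rate.

Yes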